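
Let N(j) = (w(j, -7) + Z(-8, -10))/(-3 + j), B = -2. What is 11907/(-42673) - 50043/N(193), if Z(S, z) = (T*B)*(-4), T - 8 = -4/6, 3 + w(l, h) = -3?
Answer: -608614148268/3371167 ≈ -1.8054e+5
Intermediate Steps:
w(l, h) = -6 (w(l, h) = -3 - 3 = -6)
T = 22/3 (T = 8 - 4/6 = 8 - 4*1/6 = 8 - 2/3 = 22/3 ≈ 7.3333)
Z(S, z) = 176/3 (Z(S, z) = ((22/3)*(-2))*(-4) = -44/3*(-4) = 176/3)
N(j) = 158/(3*(-3 + j)) (N(j) = (-6 + 176/3)/(-3 + j) = 158/(3*(-3 + j)))
11907/(-42673) - 50043/N(193) = 11907/(-42673) - 50043/(158/(3*(-3 + 193))) = 11907*(-1/42673) - 50043/((158/3)/190) = -11907/42673 - 50043/((158/3)*(1/190)) = -11907/42673 - 50043/79/285 = -11907/42673 - 50043*285/79 = -11907/42673 - 14262255/79 = -608614148268/3371167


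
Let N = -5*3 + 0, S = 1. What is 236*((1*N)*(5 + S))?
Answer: -21240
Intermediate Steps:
N = -15 (N = -15 + 0 = -15)
236*((1*N)*(5 + S)) = 236*((1*(-15))*(5 + 1)) = 236*(-15*6) = 236*(-90) = -21240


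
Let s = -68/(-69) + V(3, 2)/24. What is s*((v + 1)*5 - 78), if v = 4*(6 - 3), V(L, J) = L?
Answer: -7969/552 ≈ -14.437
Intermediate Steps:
s = 613/552 (s = -68/(-69) + 3/24 = -68*(-1/69) + 3*(1/24) = 68/69 + ⅛ = 613/552 ≈ 1.1105)
v = 12 (v = 4*3 = 12)
s*((v + 1)*5 - 78) = 613*((12 + 1)*5 - 78)/552 = 613*(13*5 - 78)/552 = 613*(65 - 78)/552 = (613/552)*(-13) = -7969/552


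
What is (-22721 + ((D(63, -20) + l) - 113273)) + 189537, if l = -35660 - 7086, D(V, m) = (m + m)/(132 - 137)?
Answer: 10805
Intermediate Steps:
D(V, m) = -2*m/5 (D(V, m) = (2*m)/(-5) = (2*m)*(-⅕) = -2*m/5)
l = -42746
(-22721 + ((D(63, -20) + l) - 113273)) + 189537 = (-22721 + ((-⅖*(-20) - 42746) - 113273)) + 189537 = (-22721 + ((8 - 42746) - 113273)) + 189537 = (-22721 + (-42738 - 113273)) + 189537 = (-22721 - 156011) + 189537 = -178732 + 189537 = 10805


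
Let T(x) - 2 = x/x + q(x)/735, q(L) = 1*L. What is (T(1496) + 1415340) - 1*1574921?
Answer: -117288334/735 ≈ -1.5958e+5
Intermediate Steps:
q(L) = L
T(x) = 3 + x/735 (T(x) = 2 + (x/x + x/735) = 2 + (1 + x*(1/735)) = 2 + (1 + x/735) = 3 + x/735)
(T(1496) + 1415340) - 1*1574921 = ((3 + (1/735)*1496) + 1415340) - 1*1574921 = ((3 + 1496/735) + 1415340) - 1574921 = (3701/735 + 1415340) - 1574921 = 1040278601/735 - 1574921 = -117288334/735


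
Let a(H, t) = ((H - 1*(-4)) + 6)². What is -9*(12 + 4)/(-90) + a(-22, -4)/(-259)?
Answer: 1352/1295 ≈ 1.0440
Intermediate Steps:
a(H, t) = (10 + H)² (a(H, t) = ((H + 4) + 6)² = ((4 + H) + 6)² = (10 + H)²)
-9*(12 + 4)/(-90) + a(-22, -4)/(-259) = -9*(12 + 4)/(-90) + (10 - 22)²/(-259) = -9*16*(-1/90) + (-12)²*(-1/259) = -144*(-1/90) + 144*(-1/259) = 8/5 - 144/259 = 1352/1295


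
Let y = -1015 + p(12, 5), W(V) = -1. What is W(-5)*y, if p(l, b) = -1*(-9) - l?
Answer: 1018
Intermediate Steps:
p(l, b) = 9 - l
y = -1018 (y = -1015 + (9 - 1*12) = -1015 + (9 - 12) = -1015 - 3 = -1018)
W(-5)*y = -1*(-1018) = 1018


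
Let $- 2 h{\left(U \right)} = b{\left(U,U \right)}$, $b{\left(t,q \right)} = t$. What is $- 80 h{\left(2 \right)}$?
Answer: $80$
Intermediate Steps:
$h{\left(U \right)} = - \frac{U}{2}$
$- 80 h{\left(2 \right)} = - 80 \left(\left(- \frac{1}{2}\right) 2\right) = \left(-80\right) \left(-1\right) = 80$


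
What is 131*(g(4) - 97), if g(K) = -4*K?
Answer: -14803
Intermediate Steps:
131*(g(4) - 97) = 131*(-4*4 - 97) = 131*(-16 - 97) = 131*(-113) = -14803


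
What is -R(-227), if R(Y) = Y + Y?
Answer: 454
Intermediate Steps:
R(Y) = 2*Y
-R(-227) = -2*(-227) = -1*(-454) = 454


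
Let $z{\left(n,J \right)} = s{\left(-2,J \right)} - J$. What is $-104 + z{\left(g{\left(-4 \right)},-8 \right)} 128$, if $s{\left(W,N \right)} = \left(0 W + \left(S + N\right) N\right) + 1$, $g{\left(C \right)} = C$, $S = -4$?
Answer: $13336$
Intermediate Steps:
$s{\left(W,N \right)} = 1 + N \left(-4 + N\right)$ ($s{\left(W,N \right)} = \left(0 W + \left(-4 + N\right) N\right) + 1 = \left(0 + N \left(-4 + N\right)\right) + 1 = N \left(-4 + N\right) + 1 = 1 + N \left(-4 + N\right)$)
$z{\left(n,J \right)} = 1 + J^{2} - 5 J$ ($z{\left(n,J \right)} = \left(1 + J^{2} - 4 J\right) - J = 1 + J^{2} - 5 J$)
$-104 + z{\left(g{\left(-4 \right)},-8 \right)} 128 = -104 + \left(1 + \left(-8\right)^{2} - -40\right) 128 = -104 + \left(1 + 64 + 40\right) 128 = -104 + 105 \cdot 128 = -104 + 13440 = 13336$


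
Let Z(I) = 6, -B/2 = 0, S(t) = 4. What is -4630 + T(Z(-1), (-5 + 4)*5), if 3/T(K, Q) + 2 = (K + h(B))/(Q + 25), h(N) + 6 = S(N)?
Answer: -13895/3 ≈ -4631.7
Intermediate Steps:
B = 0 (B = -2*0 = 0)
h(N) = -2 (h(N) = -6 + 4 = -2)
T(K, Q) = 3/(-2 + (-2 + K)/(25 + Q)) (T(K, Q) = 3/(-2 + (K - 2)/(Q + 25)) = 3/(-2 + (-2 + K)/(25 + Q)))
-4630 + T(Z(-1), (-5 + 4)*5) = -4630 + 3*(25 + (-5 + 4)*5)/(-52 + 6 - 2*(-5 + 4)*5) = -4630 + 3*(25 - 1*5)/(-52 + 6 - (-2)*5) = -4630 + 3*(25 - 5)/(-52 + 6 - 2*(-5)) = -4630 + 3*20/(-52 + 6 + 10) = -4630 + 3*20/(-36) = -4630 + 3*(-1/36)*20 = -4630 - 5/3 = -13895/3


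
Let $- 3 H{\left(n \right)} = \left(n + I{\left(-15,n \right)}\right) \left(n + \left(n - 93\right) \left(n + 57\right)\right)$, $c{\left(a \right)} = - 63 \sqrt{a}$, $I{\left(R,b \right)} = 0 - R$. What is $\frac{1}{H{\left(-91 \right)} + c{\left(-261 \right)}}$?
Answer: $\frac{52060}{8131076103} + \frac{21 i \sqrt{29}}{2710358701} \approx 6.4026 \cdot 10^{-6} + 4.1725 \cdot 10^{-8} i$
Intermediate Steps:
$I{\left(R,b \right)} = - R$
$H{\left(n \right)} = - \frac{\left(15 + n\right) \left(n + \left(-93 + n\right) \left(57 + n\right)\right)}{3}$ ($H{\left(n \right)} = - \frac{\left(n - -15\right) \left(n + \left(n - 93\right) \left(n + 57\right)\right)}{3} = - \frac{\left(n + 15\right) \left(n + \left(-93 + n\right) \left(57 + n\right)\right)}{3} = - \frac{\left(15 + n\right) \left(n + \left(-93 + n\right) \left(57 + n\right)\right)}{3}$)
$\frac{1}{H{\left(-91 \right)} + c{\left(-261 \right)}} = \frac{1}{\left(26505 + 1942 \left(-91\right) - \frac{\left(-91\right)^{3}}{3} + \frac{20 \left(-91\right)^{2}}{3}\right) - 63 \sqrt{-261}} = \frac{1}{\left(26505 - 176722 - - \frac{753571}{3} + \frac{20}{3} \cdot 8281\right) - 63 \cdot 3 i \sqrt{29}} = \frac{1}{\left(26505 - 176722 + \frac{753571}{3} + \frac{165620}{3}\right) - 189 i \sqrt{29}} = \frac{1}{156180 - 189 i \sqrt{29}}$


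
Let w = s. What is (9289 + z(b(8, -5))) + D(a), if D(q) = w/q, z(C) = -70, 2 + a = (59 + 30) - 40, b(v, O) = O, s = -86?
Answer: 433207/47 ≈ 9217.2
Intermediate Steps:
w = -86
a = 47 (a = -2 + ((59 + 30) - 40) = -2 + (89 - 40) = -2 + 49 = 47)
D(q) = -86/q
(9289 + z(b(8, -5))) + D(a) = (9289 - 70) - 86/47 = 9219 - 86*1/47 = 9219 - 86/47 = 433207/47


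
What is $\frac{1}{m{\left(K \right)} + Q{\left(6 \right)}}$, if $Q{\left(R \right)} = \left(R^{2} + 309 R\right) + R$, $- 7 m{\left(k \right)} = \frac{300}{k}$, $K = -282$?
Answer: $\frac{329}{623834} \approx 0.00052738$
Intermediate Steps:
$m{\left(k \right)} = - \frac{300}{7 k}$ ($m{\left(k \right)} = - \frac{300 \frac{1}{k}}{7} = - \frac{300}{7 k}$)
$Q{\left(R \right)} = R^{2} + 310 R$
$\frac{1}{m{\left(K \right)} + Q{\left(6 \right)}} = \frac{1}{- \frac{300}{7 \left(-282\right)} + 6 \left(310 + 6\right)} = \frac{1}{\left(- \frac{300}{7}\right) \left(- \frac{1}{282}\right) + 6 \cdot 316} = \frac{1}{\frac{50}{329} + 1896} = \frac{1}{\frac{623834}{329}} = \frac{329}{623834}$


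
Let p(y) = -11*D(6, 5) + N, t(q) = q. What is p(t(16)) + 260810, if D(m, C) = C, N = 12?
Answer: 260767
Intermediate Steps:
p(y) = -43 (p(y) = -11*5 + 12 = -55 + 12 = -43)
p(t(16)) + 260810 = -43 + 260810 = 260767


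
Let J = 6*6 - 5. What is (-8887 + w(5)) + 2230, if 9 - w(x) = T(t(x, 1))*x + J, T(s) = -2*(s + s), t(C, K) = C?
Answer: -6579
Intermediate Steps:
J = 31 (J = 36 - 5 = 31)
T(s) = -4*s
w(x) = -22 + 4*x² (w(x) = 9 - ((-4*x)*x + 31) = 9 - (-4*x² + 31) = 9 - (31 - 4*x²) = 9 + (-31 + 4*x²) = -22 + 4*x²)
(-8887 + w(5)) + 2230 = (-8887 + (-22 + 4*5²)) + 2230 = (-8887 + (-22 + 4*25)) + 2230 = (-8887 + (-22 + 100)) + 2230 = (-8887 + 78) + 2230 = -8809 + 2230 = -6579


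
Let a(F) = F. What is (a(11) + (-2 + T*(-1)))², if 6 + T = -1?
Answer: 256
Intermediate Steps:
T = -7 (T = -6 - 1 = -7)
(a(11) + (-2 + T*(-1)))² = (11 + (-2 - 7*(-1)))² = (11 + (-2 + 7))² = (11 + 5)² = 16² = 256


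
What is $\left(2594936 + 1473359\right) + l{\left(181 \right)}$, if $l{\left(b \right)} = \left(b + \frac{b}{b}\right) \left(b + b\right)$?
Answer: $4134179$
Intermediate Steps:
$l{\left(b \right)} = 2 b \left(1 + b\right)$ ($l{\left(b \right)} = \left(b + 1\right) 2 b = \left(1 + b\right) 2 b = 2 b \left(1 + b\right)$)
$\left(2594936 + 1473359\right) + l{\left(181 \right)} = \left(2594936 + 1473359\right) + 2 \cdot 181 \left(1 + 181\right) = 4068295 + 2 \cdot 181 \cdot 182 = 4068295 + 65884 = 4134179$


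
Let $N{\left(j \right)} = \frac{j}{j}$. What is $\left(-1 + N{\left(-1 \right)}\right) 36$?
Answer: $0$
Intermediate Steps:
$N{\left(j \right)} = 1$
$\left(-1 + N{\left(-1 \right)}\right) 36 = \left(-1 + 1\right) 36 = 0 \cdot 36 = 0$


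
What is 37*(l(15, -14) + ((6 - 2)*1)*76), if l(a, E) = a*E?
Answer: 3478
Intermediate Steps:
l(a, E) = E*a
37*(l(15, -14) + ((6 - 2)*1)*76) = 37*(-14*15 + ((6 - 2)*1)*76) = 37*(-210 + (4*1)*76) = 37*(-210 + 4*76) = 37*(-210 + 304) = 37*94 = 3478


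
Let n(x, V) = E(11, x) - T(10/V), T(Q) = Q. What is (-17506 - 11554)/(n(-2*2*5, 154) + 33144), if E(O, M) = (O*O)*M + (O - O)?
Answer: -2237620/2365743 ≈ -0.94584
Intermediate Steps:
E(O, M) = M*O² (E(O, M) = O²*M + 0 = M*O² + 0 = M*O²)
n(x, V) = -10/V + 121*x (n(x, V) = x*11² - 10/V = x*121 - 10/V = 121*x - 10/V = -10/V + 121*x)
(-17506 - 11554)/(n(-2*2*5, 154) + 33144) = (-17506 - 11554)/((-10/154 + 121*(-2*2*5)) + 33144) = -29060/((-10*1/154 + 121*(-4*5)) + 33144) = -29060/((-5/77 + 121*(-20)) + 33144) = -29060/((-5/77 - 2420) + 33144) = -29060/(-186345/77 + 33144) = -29060/2365743/77 = -29060*77/2365743 = -2237620/2365743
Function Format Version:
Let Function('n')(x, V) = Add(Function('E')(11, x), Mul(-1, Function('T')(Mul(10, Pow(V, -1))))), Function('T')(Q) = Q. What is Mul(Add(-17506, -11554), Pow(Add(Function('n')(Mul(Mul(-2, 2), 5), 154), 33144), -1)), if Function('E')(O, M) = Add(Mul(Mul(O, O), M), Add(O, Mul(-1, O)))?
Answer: Rational(-2237620, 2365743) ≈ -0.94584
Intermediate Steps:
Function('E')(O, M) = Mul(M, Pow(O, 2)) (Function('E')(O, M) = Add(Mul(Pow(O, 2), M), 0) = Add(Mul(M, Pow(O, 2)), 0) = Mul(M, Pow(O, 2)))
Function('n')(x, V) = Add(Mul(-10, Pow(V, -1)), Mul(121, x)) (Function('n')(x, V) = Add(Mul(x, Pow(11, 2)), Mul(-1, Mul(10, Pow(V, -1)))) = Add(Mul(x, 121), Mul(-10, Pow(V, -1))) = Add(Mul(121, x), Mul(-10, Pow(V, -1))) = Add(Mul(-10, Pow(V, -1)), Mul(121, x)))
Mul(Add(-17506, -11554), Pow(Add(Function('n')(Mul(Mul(-2, 2), 5), 154), 33144), -1)) = Mul(Add(-17506, -11554), Pow(Add(Add(Mul(-10, Pow(154, -1)), Mul(121, Mul(Mul(-2, 2), 5))), 33144), -1)) = Mul(-29060, Pow(Add(Add(Mul(-10, Rational(1, 154)), Mul(121, Mul(-4, 5))), 33144), -1)) = Mul(-29060, Pow(Add(Add(Rational(-5, 77), Mul(121, -20)), 33144), -1)) = Mul(-29060, Pow(Add(Add(Rational(-5, 77), -2420), 33144), -1)) = Mul(-29060, Pow(Add(Rational(-186345, 77), 33144), -1)) = Mul(-29060, Pow(Rational(2365743, 77), -1)) = Mul(-29060, Rational(77, 2365743)) = Rational(-2237620, 2365743)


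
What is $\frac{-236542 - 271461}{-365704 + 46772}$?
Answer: $\frac{508003}{318932} \approx 1.5928$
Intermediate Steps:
$\frac{-236542 - 271461}{-365704 + 46772} = - \frac{508003}{-318932} = \left(-508003\right) \left(- \frac{1}{318932}\right) = \frac{508003}{318932}$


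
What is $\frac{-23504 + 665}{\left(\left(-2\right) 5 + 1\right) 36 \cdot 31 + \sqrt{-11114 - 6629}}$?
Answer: $\frac{229394916}{100899679} + \frac{22839 i \sqrt{17743}}{100899679} \approx 2.2735 + 0.030151 i$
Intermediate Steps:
$\frac{-23504 + 665}{\left(\left(-2\right) 5 + 1\right) 36 \cdot 31 + \sqrt{-11114 - 6629}} = - \frac{22839}{\left(-10 + 1\right) 36 \cdot 31 + \sqrt{-17743}} = - \frac{22839}{\left(-9\right) 36 \cdot 31 + i \sqrt{17743}} = - \frac{22839}{\left(-324\right) 31 + i \sqrt{17743}} = - \frac{22839}{-10044 + i \sqrt{17743}}$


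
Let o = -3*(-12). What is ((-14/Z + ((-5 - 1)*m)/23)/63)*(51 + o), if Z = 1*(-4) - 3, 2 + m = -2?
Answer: 290/69 ≈ 4.2029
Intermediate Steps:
o = 36
m = -4 (m = -2 - 2 = -4)
Z = -7 (Z = -4 - 3 = -7)
((-14/Z + ((-5 - 1)*m)/23)/63)*(51 + o) = ((-14/(-7) + ((-5 - 1)*(-4))/23)/63)*(51 + 36) = ((-14*(-⅐) - 6*(-4)*(1/23))*(1/63))*87 = ((2 + 24*(1/23))*(1/63))*87 = ((2 + 24/23)*(1/63))*87 = ((70/23)*(1/63))*87 = (10/207)*87 = 290/69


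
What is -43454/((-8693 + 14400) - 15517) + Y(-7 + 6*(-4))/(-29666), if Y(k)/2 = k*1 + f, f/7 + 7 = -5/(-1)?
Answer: 322497316/72755865 ≈ 4.4326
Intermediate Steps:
f = -14 (f = -49 + 7*(-5/(-1)) = -49 + 7*(-5*(-1)) = -49 + 7*5 = -49 + 35 = -14)
Y(k) = -28 + 2*k (Y(k) = 2*(k*1 - 14) = 2*(k - 14) = 2*(-14 + k) = -28 + 2*k)
-43454/((-8693 + 14400) - 15517) + Y(-7 + 6*(-4))/(-29666) = -43454/((-8693 + 14400) - 15517) + (-28 + 2*(-7 + 6*(-4)))/(-29666) = -43454/(5707 - 15517) + (-28 + 2*(-7 - 24))*(-1/29666) = -43454/(-9810) + (-28 + 2*(-31))*(-1/29666) = -43454*(-1/9810) + (-28 - 62)*(-1/29666) = 21727/4905 - 90*(-1/29666) = 21727/4905 + 45/14833 = 322497316/72755865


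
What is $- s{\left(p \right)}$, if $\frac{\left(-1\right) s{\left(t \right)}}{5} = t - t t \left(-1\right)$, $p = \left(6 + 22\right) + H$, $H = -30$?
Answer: $10$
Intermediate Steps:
$p = -2$ ($p = \left(6 + 22\right) - 30 = 28 - 30 = -2$)
$s{\left(t \right)} = - 5 t - 5 t^{2}$ ($s{\left(t \right)} = - 5 \left(t - t t \left(-1\right)\right) = - 5 \left(t - t^{2} \left(-1\right)\right) = - 5 \left(t - - t^{2}\right) = - 5 \left(t + t^{2}\right) = - 5 t - 5 t^{2}$)
$- s{\left(p \right)} = - \left(-5\right) \left(-2\right) \left(1 - 2\right) = - \left(-5\right) \left(-2\right) \left(-1\right) = \left(-1\right) \left(-10\right) = 10$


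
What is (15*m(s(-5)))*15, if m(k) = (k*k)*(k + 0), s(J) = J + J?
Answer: -225000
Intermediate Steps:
s(J) = 2*J
m(k) = k**3 (m(k) = k**2*k = k**3)
(15*m(s(-5)))*15 = (15*(2*(-5))**3)*15 = (15*(-10)**3)*15 = (15*(-1000))*15 = -15000*15 = -225000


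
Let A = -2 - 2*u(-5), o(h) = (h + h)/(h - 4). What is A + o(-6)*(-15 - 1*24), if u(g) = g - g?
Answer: -244/5 ≈ -48.800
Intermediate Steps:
u(g) = 0
o(h) = 2*h/(-4 + h) (o(h) = (2*h)/(-4 + h) = 2*h/(-4 + h))
A = -2 (A = -2 - 2*0 = -2 + 0 = -2)
A + o(-6)*(-15 - 1*24) = -2 + (2*(-6)/(-4 - 6))*(-15 - 1*24) = -2 + (2*(-6)/(-10))*(-15 - 24) = -2 + (2*(-6)*(-⅒))*(-39) = -2 + (6/5)*(-39) = -2 - 234/5 = -244/5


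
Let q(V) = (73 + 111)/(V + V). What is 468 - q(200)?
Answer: 23377/50 ≈ 467.54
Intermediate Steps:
q(V) = 92/V (q(V) = 184/((2*V)) = 184*(1/(2*V)) = 92/V)
468 - q(200) = 468 - 92/200 = 468 - 1*23/50 = 468 - 23/50 = 23377/50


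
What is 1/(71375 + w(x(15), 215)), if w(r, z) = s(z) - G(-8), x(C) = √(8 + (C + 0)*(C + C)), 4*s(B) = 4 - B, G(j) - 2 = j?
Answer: 4/285313 ≈ 1.4020e-5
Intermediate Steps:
G(j) = 2 + j
s(B) = 1 - B/4 (s(B) = (4 - B)/4 = 1 - B/4)
x(C) = √(8 + 2*C²) (x(C) = √(8 + C*(2*C)) = √(8 + 2*C²))
w(r, z) = 7 - z/4 (w(r, z) = (1 - z/4) - (2 - 8) = (1 - z/4) - 1*(-6) = (1 - z/4) + 6 = 7 - z/4)
1/(71375 + w(x(15), 215)) = 1/(71375 + (7 - ¼*215)) = 1/(71375 + (7 - 215/4)) = 1/(71375 - 187/4) = 1/(285313/4) = 4/285313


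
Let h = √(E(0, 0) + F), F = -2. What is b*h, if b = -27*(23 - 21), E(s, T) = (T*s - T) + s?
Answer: -54*I*√2 ≈ -76.368*I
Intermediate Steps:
E(s, T) = s - T + T*s (E(s, T) = (-T + T*s) + s = s - T + T*s)
h = I*√2 (h = √((0 - 1*0 + 0*0) - 2) = √((0 + 0 + 0) - 2) = √(0 - 2) = √(-2) = I*√2 ≈ 1.4142*I)
b = -54 (b = -27*2 = -54)
b*h = -54*I*√2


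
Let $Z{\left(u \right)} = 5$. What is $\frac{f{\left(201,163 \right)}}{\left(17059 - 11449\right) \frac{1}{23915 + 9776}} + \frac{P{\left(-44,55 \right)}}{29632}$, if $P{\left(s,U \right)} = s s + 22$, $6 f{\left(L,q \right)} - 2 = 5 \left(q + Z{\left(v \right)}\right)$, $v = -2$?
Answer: $\frac{105082650973}{124676640} \approx 842.84$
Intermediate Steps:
$f{\left(L,q \right)} = \frac{9}{2} + \frac{5 q}{6}$ ($f{\left(L,q \right)} = \frac{1}{3} + \frac{5 \left(q + 5\right)}{6} = \frac{1}{3} + \frac{5 \left(5 + q\right)}{6} = \frac{1}{3} + \frac{25 + 5 q}{6} = \frac{1}{3} + \left(\frac{25}{6} + \frac{5 q}{6}\right) = \frac{9}{2} + \frac{5 q}{6}$)
$P{\left(s,U \right)} = 22 + s^{2}$ ($P{\left(s,U \right)} = s^{2} + 22 = 22 + s^{2}$)
$\frac{f{\left(201,163 \right)}}{\left(17059 - 11449\right) \frac{1}{23915 + 9776}} + \frac{P{\left(-44,55 \right)}}{29632} = \frac{\frac{9}{2} + \frac{5}{6} \cdot 163}{\left(17059 - 11449\right) \frac{1}{23915 + 9776}} + \frac{22 + \left(-44\right)^{2}}{29632} = \frac{\frac{9}{2} + \frac{815}{6}}{5610 \cdot \frac{1}{33691}} + \left(22 + 1936\right) \frac{1}{29632} = \frac{421}{3 \cdot 5610 \cdot \frac{1}{33691}} + 1958 \cdot \frac{1}{29632} = \frac{421}{3 \cdot \frac{5610}{33691}} + \frac{979}{14816} = \frac{421}{3} \cdot \frac{33691}{5610} + \frac{979}{14816} = \frac{14183911}{16830} + \frac{979}{14816} = \frac{105082650973}{124676640}$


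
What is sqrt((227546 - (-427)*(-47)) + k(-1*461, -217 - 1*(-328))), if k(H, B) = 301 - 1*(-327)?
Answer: sqrt(208105) ≈ 456.19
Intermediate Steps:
k(H, B) = 628 (k(H, B) = 301 + 327 = 628)
sqrt((227546 - (-427)*(-47)) + k(-1*461, -217 - 1*(-328))) = sqrt((227546 - (-427)*(-47)) + 628) = sqrt((227546 - 1*20069) + 628) = sqrt((227546 - 20069) + 628) = sqrt(207477 + 628) = sqrt(208105)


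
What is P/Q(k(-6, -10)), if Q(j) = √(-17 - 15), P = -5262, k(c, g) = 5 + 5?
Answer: 2631*I*√2/4 ≈ 930.2*I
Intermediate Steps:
k(c, g) = 10
Q(j) = 4*I*√2 (Q(j) = √(-32) = 4*I*√2)
P/Q(k(-6, -10)) = -5262*(-I*√2/8) = -(-2631)*I*√2/4 = 2631*I*√2/4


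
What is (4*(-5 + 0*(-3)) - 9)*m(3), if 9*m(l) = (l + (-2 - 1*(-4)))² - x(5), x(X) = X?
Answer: -580/9 ≈ -64.444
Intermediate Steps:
m(l) = -5/9 + (2 + l)²/9 (m(l) = ((l + (-2 - 1*(-4)))² - 1*5)/9 = ((l + (-2 + 4))² - 5)/9 = ((l + 2)² - 5)/9 = ((2 + l)² - 5)/9 = (-5 + (2 + l)²)/9 = -5/9 + (2 + l)²/9)
(4*(-5 + 0*(-3)) - 9)*m(3) = (4*(-5 + 0*(-3)) - 9)*(-5/9 + (2 + 3)²/9) = (4*(-5 + 0) - 9)*(-5/9 + (⅑)*5²) = (4*(-5) - 9)*(-5/9 + (⅑)*25) = (-20 - 9)*(-5/9 + 25/9) = -29*20/9 = -580/9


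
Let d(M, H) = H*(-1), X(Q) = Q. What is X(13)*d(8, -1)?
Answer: 13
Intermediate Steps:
d(M, H) = -H
X(13)*d(8, -1) = 13*(-1*(-1)) = 13*1 = 13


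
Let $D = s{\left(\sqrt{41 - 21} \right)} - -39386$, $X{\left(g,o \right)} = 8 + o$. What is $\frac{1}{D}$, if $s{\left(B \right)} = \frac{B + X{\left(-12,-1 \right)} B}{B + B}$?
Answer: $\frac{1}{39390} \approx 2.5387 \cdot 10^{-5}$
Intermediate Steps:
$s{\left(B \right)} = 4$ ($s{\left(B \right)} = \frac{B + \left(8 - 1\right) B}{B + B} = \frac{B + 7 B}{2 B} = 8 B \frac{1}{2 B} = 4$)
$D = 39390$ ($D = 4 - -39386 = 4 + 39386 = 39390$)
$\frac{1}{D} = \frac{1}{39390}$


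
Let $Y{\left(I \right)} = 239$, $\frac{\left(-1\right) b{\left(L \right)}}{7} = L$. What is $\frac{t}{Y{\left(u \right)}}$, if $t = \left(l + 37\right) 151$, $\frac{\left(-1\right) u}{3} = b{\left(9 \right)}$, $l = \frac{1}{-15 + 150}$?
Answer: $\frac{754396}{32265} \approx 23.381$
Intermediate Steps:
$l = \frac{1}{135} \approx 0.0074074$
$b{\left(L \right)} = - 7 L$
$u = 189$ ($u = - 3 \left(\left(-7\right) 9\right) = \left(-3\right) \left(-63\right) = 189$)
$t = \frac{754396}{135}$ ($t = \left(\frac{1}{135} + 37\right) 151 = \frac{4996}{135} \cdot 151 = \frac{754396}{135} \approx 5588.1$)
$\frac{t}{Y{\left(u \right)}} = \frac{754396}{135 \cdot 239} = \frac{754396}{135} \cdot \frac{1}{239} = \frac{754396}{32265}$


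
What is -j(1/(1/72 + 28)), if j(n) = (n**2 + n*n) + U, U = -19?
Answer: 77287123/4068289 ≈ 18.997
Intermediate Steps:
j(n) = -19 + 2*n**2 (j(n) = (n**2 + n*n) - 19 = (n**2 + n**2) - 19 = 2*n**2 - 19 = -19 + 2*n**2)
-j(1/(1/72 + 28)) = -(-19 + 2*(1/(1/72 + 28))**2) = -(-19 + 2*(1/(2017/72))**2) = -(-19 + 2*(72/2017)**2) = -(-19 + 2*(5184/4068289)) = -(-19 + 10368/4068289) = -1*(-77287123/4068289) = 77287123/4068289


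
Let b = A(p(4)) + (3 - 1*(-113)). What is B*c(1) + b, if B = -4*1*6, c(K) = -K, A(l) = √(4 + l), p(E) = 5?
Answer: 143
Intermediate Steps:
b = 119 (b = √(4 + 5) + (3 - 1*(-113)) = √9 + (3 + 113) = 3 + 116 = 119)
B = -24 (B = -4*6 = -24)
B*c(1) + b = -(-24) + 119 = -24*(-1) + 119 = 24 + 119 = 143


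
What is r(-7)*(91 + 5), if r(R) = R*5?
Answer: -3360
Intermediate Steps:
r(R) = 5*R
r(-7)*(91 + 5) = (5*(-7))*(91 + 5) = -35*96 = -3360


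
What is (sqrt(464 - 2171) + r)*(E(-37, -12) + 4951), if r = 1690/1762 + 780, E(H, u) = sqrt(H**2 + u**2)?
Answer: (4951 + sqrt(1513))*(688025 + 881*I*sqrt(1707))/881 ≈ 3.8969e+6 + 2.0616e+5*I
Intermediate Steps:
r = 688025/881 (r = 1690*(1/1762) + 780 = 845/881 + 780 = 688025/881 ≈ 780.96)
(sqrt(464 - 2171) + r)*(E(-37, -12) + 4951) = (sqrt(464 - 2171) + 688025/881)*(sqrt((-37)**2 + (-12)**2) + 4951) = (sqrt(-1707) + 688025/881)*(sqrt(1369 + 144) + 4951) = (I*sqrt(1707) + 688025/881)*(sqrt(1513) + 4951) = (688025/881 + I*sqrt(1707))*(4951 + sqrt(1513)) = (4951 + sqrt(1513))*(688025/881 + I*sqrt(1707))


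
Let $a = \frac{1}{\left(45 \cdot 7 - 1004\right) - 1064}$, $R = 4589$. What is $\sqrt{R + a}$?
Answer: $\frac{2 \sqrt{3525509137}}{1753} \approx 67.742$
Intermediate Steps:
$a = - \frac{1}{1753}$ ($a = \frac{1}{\left(315 - 1004\right) - 1064} = \frac{1}{-689 - 1064} = \frac{1}{-1753} = - \frac{1}{1753} \approx -0.00057045$)
$\sqrt{R + a} = \sqrt{4589 - \frac{1}{1753}} = \sqrt{\frac{8044516}{1753}} = \frac{2 \sqrt{3525509137}}{1753}$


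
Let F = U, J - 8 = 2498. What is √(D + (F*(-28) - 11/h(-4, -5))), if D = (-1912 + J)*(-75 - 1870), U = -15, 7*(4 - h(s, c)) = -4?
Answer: I*√73914394/8 ≈ 1074.7*I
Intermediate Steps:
J = 2506 (J = 8 + 2498 = 2506)
h(s, c) = 32/7 (h(s, c) = 4 - ⅐*(-4) = 4 + 4/7 = 32/7)
F = -15
D = -1155330 (D = (-1912 + 2506)*(-75 - 1870) = 594*(-1945) = -1155330)
√(D + (F*(-28) - 11/h(-4, -5))) = √(-1155330 + (-15*(-28) - 11/32/7)) = √(-1155330 + (420 - 11*7/32)) = √(-1155330 + (420 - 77/32)) = √(-1155330 + 13363/32) = √(-36957197/32) = I*√73914394/8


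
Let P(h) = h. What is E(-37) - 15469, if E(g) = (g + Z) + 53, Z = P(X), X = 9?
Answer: -15444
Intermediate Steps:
Z = 9
E(g) = 62 + g (E(g) = (g + 9) + 53 = (9 + g) + 53 = 62 + g)
E(-37) - 15469 = (62 - 37) - 15469 = 25 - 15469 = -15444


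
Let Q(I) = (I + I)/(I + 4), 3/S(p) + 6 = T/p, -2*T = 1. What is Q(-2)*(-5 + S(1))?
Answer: 142/13 ≈ 10.923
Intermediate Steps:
T = -1/2 (T = -1/2*1 = -1/2 ≈ -0.50000)
S(p) = 3/(-6 - 1/(2*p))
Q(I) = 2*I/(4 + I) (Q(I) = (2*I)/(4 + I) = 2*I/(4 + I))
Q(-2)*(-5 + S(1)) = (2*(-2)/(4 - 2))*(-5 - 6*1/(1 + 12*1)) = (2*(-2)/2)*(-5 - 6*1/(1 + 12)) = (2*(-2)*(1/2))*(-5 - 6*1/13) = -2*(-5 - 6*1*1/13) = -2*(-5 - 6/13) = -2*(-71/13) = 142/13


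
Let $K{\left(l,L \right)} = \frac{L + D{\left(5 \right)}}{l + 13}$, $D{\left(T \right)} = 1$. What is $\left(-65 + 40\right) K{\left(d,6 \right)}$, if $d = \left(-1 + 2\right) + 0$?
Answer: $- \frac{25}{2} \approx -12.5$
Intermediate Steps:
$d = 1$ ($d = 1 + 0 = 1$)
$K{\left(l,L \right)} = \frac{1 + L}{13 + l}$ ($K{\left(l,L \right)} = \frac{L + 1}{l + 13} = \frac{1 + L}{13 + l}$)
$\left(-65 + 40\right) K{\left(d,6 \right)} = \left(-65 + 40\right) \frac{1 + 6}{13 + 1} = - 25 \cdot \frac{1}{14} \cdot 7 = \left(-25\right) \frac{1}{2} = - \frac{25}{2}$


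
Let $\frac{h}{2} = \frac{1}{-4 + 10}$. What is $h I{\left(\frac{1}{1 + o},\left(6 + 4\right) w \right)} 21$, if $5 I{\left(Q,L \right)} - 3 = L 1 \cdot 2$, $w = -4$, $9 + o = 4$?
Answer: $- \frac{539}{5} \approx -107.8$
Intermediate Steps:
$o = -5$ ($o = -9 + 4 = -5$)
$h = \frac{1}{3}$ ($h = \frac{2}{-4 + 10} = \frac{2}{6} = 2 \cdot \frac{1}{6} = \frac{1}{3} \approx 0.33333$)
$I{\left(Q,L \right)} = \frac{3}{5} + \frac{2 L}{5}$ ($I{\left(Q,L \right)} = \frac{3}{5} + \frac{L 1 \cdot 2}{5} = \frac{3}{5} + \frac{L 2}{5} = \frac{3}{5} + \frac{2 L}{5}$)
$h I{\left(\frac{1}{1 + o},\left(6 + 4\right) w \right)} 21 = \frac{\frac{3}{5} + \frac{2 \left(6 + 4\right) \left(-4\right)}{5}}{3} \cdot 21 = \frac{\frac{3}{5} + \frac{2 \cdot 10 \left(-4\right)}{5}}{3} \cdot 21 = \frac{\frac{3}{5} + \frac{2}{5} \left(-40\right)}{3} \cdot 21 = \frac{\frac{3}{5} - 16}{3} \cdot 21 = \frac{1}{3} \left(- \frac{77}{5}\right) 21 = \left(- \frac{77}{15}\right) 21 = - \frac{539}{5}$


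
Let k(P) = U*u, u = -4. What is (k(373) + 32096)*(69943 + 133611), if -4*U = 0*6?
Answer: 6533269184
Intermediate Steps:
U = 0 (U = -0*6 = -¼*0 = 0)
k(P) = 0 (k(P) = 0*(-4) = 0)
(k(373) + 32096)*(69943 + 133611) = (0 + 32096)*(69943 + 133611) = 32096*203554 = 6533269184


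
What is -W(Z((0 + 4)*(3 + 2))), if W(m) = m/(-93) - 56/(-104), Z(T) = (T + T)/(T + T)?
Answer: -638/1209 ≈ -0.52771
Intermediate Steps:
Z(T) = 1 (Z(T) = (2*T)/((2*T)) = (2*T)*(1/(2*T)) = 1)
W(m) = 7/13 - m/93 (W(m) = m*(-1/93) - 56*(-1/104) = -m/93 + 7/13 = 7/13 - m/93)
-W(Z((0 + 4)*(3 + 2))) = -(7/13 - 1/93*1) = -(7/13 - 1/93) = -1*638/1209 = -638/1209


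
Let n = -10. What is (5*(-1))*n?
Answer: 50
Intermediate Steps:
(5*(-1))*n = (5*(-1))*(-10) = -5*(-10) = 50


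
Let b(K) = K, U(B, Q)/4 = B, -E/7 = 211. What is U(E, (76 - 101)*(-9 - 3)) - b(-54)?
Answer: -5854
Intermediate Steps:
E = -1477 (E = -7*211 = -1477)
U(B, Q) = 4*B
U(E, (76 - 101)*(-9 - 3)) - b(-54) = 4*(-1477) - 1*(-54) = -5908 + 54 = -5854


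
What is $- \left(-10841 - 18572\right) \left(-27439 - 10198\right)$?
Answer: $-1107017081$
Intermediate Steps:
$- \left(-10841 - 18572\right) \left(-27439 - 10198\right) = - \left(-29413\right) \left(-37637\right) = \left(-1\right) 1107017081 = -1107017081$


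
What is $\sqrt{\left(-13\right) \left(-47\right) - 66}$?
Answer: $\sqrt{545} \approx 23.345$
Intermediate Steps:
$\sqrt{\left(-13\right) \left(-47\right) - 66} = \sqrt{611 - 66} = \sqrt{545}$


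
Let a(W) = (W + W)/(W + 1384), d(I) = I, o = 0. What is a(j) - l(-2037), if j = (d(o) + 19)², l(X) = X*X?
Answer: -7240648183/1745 ≈ -4.1494e+6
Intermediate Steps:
l(X) = X²
j = 361 (j = (0 + 19)² = 19² = 361)
a(W) = 2*W/(1384 + W) (a(W) = (2*W)/(1384 + W) = 2*W/(1384 + W))
a(j) - l(-2037) = 2*361/(1384 + 361) - 1*(-2037)² = 2*361/1745 - 1*4149369 = 2*361*(1/1745) - 4149369 = 722/1745 - 4149369 = -7240648183/1745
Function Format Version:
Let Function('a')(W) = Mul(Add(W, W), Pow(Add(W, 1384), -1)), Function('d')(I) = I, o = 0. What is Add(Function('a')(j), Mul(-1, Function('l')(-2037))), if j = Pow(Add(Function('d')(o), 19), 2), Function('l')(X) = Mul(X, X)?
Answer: Rational(-7240648183, 1745) ≈ -4.1494e+6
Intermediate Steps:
Function('l')(X) = Pow(X, 2)
j = 361 (j = Pow(Add(0, 19), 2) = Pow(19, 2) = 361)
Function('a')(W) = Mul(2, W, Pow(Add(1384, W), -1)) (Function('a')(W) = Mul(Mul(2, W), Pow(Add(1384, W), -1)) = Mul(2, W, Pow(Add(1384, W), -1)))
Add(Function('a')(j), Mul(-1, Function('l')(-2037))) = Add(Mul(2, 361, Pow(Add(1384, 361), -1)), Mul(-1, Pow(-2037, 2))) = Add(Mul(2, 361, Pow(1745, -1)), Mul(-1, 4149369)) = Add(Mul(2, 361, Rational(1, 1745)), -4149369) = Add(Rational(722, 1745), -4149369) = Rational(-7240648183, 1745)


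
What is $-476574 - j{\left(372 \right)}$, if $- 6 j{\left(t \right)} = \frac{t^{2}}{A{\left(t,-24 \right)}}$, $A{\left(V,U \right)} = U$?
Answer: $-477535$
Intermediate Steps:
$j{\left(t \right)} = \frac{t^{2}}{144}$ ($j{\left(t \right)} = - \frac{\frac{1}{-24} t^{2}}{6} = - \frac{\left(- \frac{1}{24}\right) t^{2}}{6} = \frac{t^{2}}{144}$)
$-476574 - j{\left(372 \right)} = -476574 - \frac{372^{2}}{144} = -476574 - \frac{1}{144} \cdot 138384 = -476574 - 961 = -477535$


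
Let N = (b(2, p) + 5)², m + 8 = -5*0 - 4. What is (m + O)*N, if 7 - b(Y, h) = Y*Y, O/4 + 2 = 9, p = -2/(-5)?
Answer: 1024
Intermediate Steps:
p = ⅖ (p = -2*(-⅕) = ⅖ ≈ 0.40000)
O = 28 (O = -8 + 4*9 = -8 + 36 = 28)
b(Y, h) = 7 - Y² (b(Y, h) = 7 - Y*Y = 7 - Y²)
m = -12 (m = -8 + (-5*0 - 4) = -8 + (0 - 4) = -8 - 4 = -12)
N = 64 (N = ((7 - 1*2²) + 5)² = ((7 - 1*4) + 5)² = ((7 - 4) + 5)² = (3 + 5)² = 8² = 64)
(m + O)*N = (-12 + 28)*64 = 16*64 = 1024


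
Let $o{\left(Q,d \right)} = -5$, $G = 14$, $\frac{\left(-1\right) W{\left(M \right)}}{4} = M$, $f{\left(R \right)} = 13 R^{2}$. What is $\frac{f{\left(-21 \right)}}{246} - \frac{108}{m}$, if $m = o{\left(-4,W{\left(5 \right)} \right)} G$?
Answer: $\frac{71313}{2870} \approx 24.848$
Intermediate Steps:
$W{\left(M \right)} = - 4 M$
$m = -70$ ($m = \left(-5\right) 14 = -70$)
$\frac{f{\left(-21 \right)}}{246} - \frac{108}{m} = \frac{13 \left(-21\right)^{2}}{246} - \frac{108}{-70} = 13 \cdot 441 \cdot \frac{1}{246} - - \frac{54}{35} = 5733 \cdot \frac{1}{246} + \frac{54}{35} = \frac{1911}{82} + \frac{54}{35} = \frac{71313}{2870}$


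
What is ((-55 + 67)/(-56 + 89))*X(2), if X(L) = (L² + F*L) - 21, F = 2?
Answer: -52/11 ≈ -4.7273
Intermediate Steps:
X(L) = -21 + L² + 2*L (X(L) = (L² + 2*L) - 21 = -21 + L² + 2*L)
((-55 + 67)/(-56 + 89))*X(2) = ((-55 + 67)/(-56 + 89))*(-21 + 2² + 2*2) = (12/33)*(-21 + 4 + 4) = (12*(1/33))*(-13) = (4/11)*(-13) = -52/11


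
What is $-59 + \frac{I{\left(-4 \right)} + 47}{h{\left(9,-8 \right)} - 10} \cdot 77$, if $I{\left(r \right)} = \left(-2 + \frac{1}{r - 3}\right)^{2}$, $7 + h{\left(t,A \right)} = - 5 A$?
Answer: $\frac{18309}{161} \approx 113.72$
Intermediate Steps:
$h{\left(t,A \right)} = -7 - 5 A$
$I{\left(r \right)} = \left(-2 + \frac{1}{-3 + r}\right)^{2}$
$-59 + \frac{I{\left(-4 \right)} + 47}{h{\left(9,-8 \right)} - 10} \cdot 77 = -59 + \frac{\frac{\left(-7 + 2 \left(-4\right)\right)^{2}}{\left(-3 - 4\right)^{2}} + 47}{\left(-7 - -40\right) - 10} \cdot 77 = -59 + \frac{\frac{\left(-7 - 8\right)^{2}}{49} + 47}{\left(-7 + 40\right) - 10} \cdot 77 = -59 + \frac{\left(-15\right)^{2} \cdot \frac{1}{49} + 47}{33 - 10} \cdot 77 = -59 + \frac{225 \cdot \frac{1}{49} + 47}{23} \cdot 77 = -59 + \left(\frac{225}{49} + 47\right) \frac{1}{23} \cdot 77 = -59 + \frac{2528}{49} \cdot \frac{1}{23} \cdot 77 = -59 + \frac{2528}{1127} \cdot 77 = -59 + \frac{27808}{161} = \frac{18309}{161}$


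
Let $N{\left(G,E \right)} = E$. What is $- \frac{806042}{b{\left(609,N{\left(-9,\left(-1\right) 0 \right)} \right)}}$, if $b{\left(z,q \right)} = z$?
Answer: $- \frac{806042}{609} \approx -1323.6$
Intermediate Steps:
$- \frac{806042}{b{\left(609,N{\left(-9,\left(-1\right) 0 \right)} \right)}} = - \frac{806042}{609}$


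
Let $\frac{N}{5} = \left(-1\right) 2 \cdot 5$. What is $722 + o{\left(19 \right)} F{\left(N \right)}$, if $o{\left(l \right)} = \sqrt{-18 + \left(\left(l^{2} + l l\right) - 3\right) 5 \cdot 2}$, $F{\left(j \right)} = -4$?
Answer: $722 - 8 \sqrt{1793} \approx 383.25$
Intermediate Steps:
$N = -50$ ($N = 5 \left(-1\right) 2 \cdot 5 = 5 \left(\left(-2\right) 5\right) = 5 \left(-10\right) = -50$)
$o{\left(l \right)} = \sqrt{-48 + 20 l^{2}}$ ($o{\left(l \right)} = \sqrt{-18 + \left(\left(l^{2} + l^{2}\right) - 3\right) 5 \cdot 2} = \sqrt{-18 + \left(2 l^{2} - 3\right) 5 \cdot 2} = \sqrt{-18 + \left(-3 + 2 l^{2}\right) 5 \cdot 2} = \sqrt{-18 + \left(-15 + 10 l^{2}\right) 2} = \sqrt{-18 + \left(-30 + 20 l^{2}\right)} = \sqrt{-48 + 20 l^{2}}$)
$722 + o{\left(19 \right)} F{\left(N \right)} = 722 + 2 \sqrt{-12 + 5 \cdot 19^{2}} \left(-4\right) = 722 + 2 \sqrt{-12 + 5 \cdot 361} \left(-4\right) = 722 + 2 \sqrt{-12 + 1805} \left(-4\right) = 722 + 2 \sqrt{1793} \left(-4\right) = 722 - 8 \sqrt{1793}$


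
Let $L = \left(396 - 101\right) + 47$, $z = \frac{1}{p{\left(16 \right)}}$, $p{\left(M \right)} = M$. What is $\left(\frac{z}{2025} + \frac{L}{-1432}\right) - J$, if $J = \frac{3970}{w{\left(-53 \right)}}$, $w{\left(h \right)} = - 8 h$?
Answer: $- \frac{2951452313}{307378800} \approx -9.602$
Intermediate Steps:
$z = \frac{1}{16} \approx 0.0625$
$L = 342$ ($L = 295 + 47 = 342$)
$J = \frac{1985}{212}$ ($J = \frac{3970}{\left(-8\right) \left(-53\right)} = \frac{3970}{424} = 3970 \cdot \frac{1}{424} = \frac{1985}{212} \approx 9.3632$)
$\left(\frac{z}{2025} + \frac{L}{-1432}\right) - J = \left(\frac{1}{16 \cdot 2025} + \frac{342}{-1432}\right) - \frac{1985}{212} = \left(\frac{1}{16} \cdot \frac{1}{2025} + 342 \left(- \frac{1}{1432}\right)\right) - \frac{1985}{212} = \left(\frac{1}{32400} - \frac{171}{716}\right) - \frac{1985}{212} = - \frac{1384921}{5799600} - \frac{1985}{212} = - \frac{2951452313}{307378800}$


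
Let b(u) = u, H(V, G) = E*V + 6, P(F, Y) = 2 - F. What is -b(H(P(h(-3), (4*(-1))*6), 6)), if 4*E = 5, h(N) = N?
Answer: -49/4 ≈ -12.250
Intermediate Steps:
E = 5/4 (E = (1/4)*5 = 5/4 ≈ 1.2500)
H(V, G) = 6 + 5*V/4 (H(V, G) = 5*V/4 + 6 = 6 + 5*V/4)
-b(H(P(h(-3), (4*(-1))*6), 6)) = -(6 + 5*(2 - 1*(-3))/4) = -(6 + 5*(2 + 3)/4) = -(6 + (5/4)*5) = -(6 + 25/4) = -1*49/4 = -49/4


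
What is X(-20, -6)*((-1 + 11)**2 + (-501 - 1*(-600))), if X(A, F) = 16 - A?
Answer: 7164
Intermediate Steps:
X(-20, -6)*((-1 + 11)**2 + (-501 - 1*(-600))) = (16 - 1*(-20))*((-1 + 11)**2 + (-501 - 1*(-600))) = (16 + 20)*(10**2 + (-501 + 600)) = 36*(100 + 99) = 36*199 = 7164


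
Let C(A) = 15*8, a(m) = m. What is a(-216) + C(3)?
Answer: -96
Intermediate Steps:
C(A) = 120
a(-216) + C(3) = -216 + 120 = -96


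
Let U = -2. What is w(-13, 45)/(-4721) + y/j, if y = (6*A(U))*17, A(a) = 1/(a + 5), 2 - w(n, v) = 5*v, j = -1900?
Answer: 131593/4484950 ≈ 0.029341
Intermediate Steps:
w(n, v) = 2 - 5*v
A(a) = 1/(5 + a)
y = 34 (y = (6/(5 - 2))*17 = (6/3)*17 = (6*(⅓))*17 = 2*17 = 34)
w(-13, 45)/(-4721) + y/j = (2 - 5*45)/(-4721) + 34/(-1900) = (2 - 225)*(-1/4721) + 34*(-1/1900) = -223*(-1/4721) - 17/950 = 223/4721 - 17/950 = 131593/4484950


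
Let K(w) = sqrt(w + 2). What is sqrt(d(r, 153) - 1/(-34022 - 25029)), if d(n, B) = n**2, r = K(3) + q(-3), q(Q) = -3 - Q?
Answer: 2*sqrt(4358790514)/59051 ≈ 2.2361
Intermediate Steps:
K(w) = sqrt(2 + w)
r = sqrt(5) (r = sqrt(2 + 3) + (-3 - 1*(-3)) = sqrt(5) + (-3 + 3) = sqrt(5) + 0 = sqrt(5) ≈ 2.2361)
sqrt(d(r, 153) - 1/(-34022 - 25029)) = sqrt((sqrt(5))**2 - 1/(-34022 - 25029)) = sqrt(5 - 1/(-59051)) = sqrt(5 - 1*(-1/59051)) = sqrt(5 + 1/59051) = sqrt(295256/59051) = 2*sqrt(4358790514)/59051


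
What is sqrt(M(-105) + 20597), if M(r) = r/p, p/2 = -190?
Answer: sqrt(29742467)/38 ≈ 143.52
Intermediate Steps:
p = -380 (p = 2*(-190) = -380)
M(r) = -r/380 (M(r) = r/(-380) = r*(-1/380) = -r/380)
sqrt(M(-105) + 20597) = sqrt(-1/380*(-105) + 20597) = sqrt(21/76 + 20597) = sqrt(1565393/76) = sqrt(29742467)/38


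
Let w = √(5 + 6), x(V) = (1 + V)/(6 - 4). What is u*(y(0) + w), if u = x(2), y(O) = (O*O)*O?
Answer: 3*√11/2 ≈ 4.9749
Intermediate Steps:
x(V) = ½ + V/2 (x(V) = (1 + V)/2 = (1 + V)*(½) = ½ + V/2)
y(O) = O³ (y(O) = O²*O = O³)
w = √11 ≈ 3.3166
u = 3/2 (u = ½ + (½)*2 = ½ + 1 = 3/2 ≈ 1.5000)
u*(y(0) + w) = 3*(0³ + √11)/2 = 3*(0 + √11)/2 = 3*√11/2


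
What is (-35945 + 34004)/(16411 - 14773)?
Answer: -647/546 ≈ -1.1850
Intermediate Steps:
(-35945 + 34004)/(16411 - 14773) = -1941/1638 = -1941*1/1638 = -647/546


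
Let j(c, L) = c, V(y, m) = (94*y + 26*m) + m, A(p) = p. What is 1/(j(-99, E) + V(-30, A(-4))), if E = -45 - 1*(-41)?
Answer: -1/3027 ≈ -0.00033036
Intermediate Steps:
V(y, m) = 27*m + 94*y (V(y, m) = (26*m + 94*y) + m = 27*m + 94*y)
E = -4 (E = -45 + 41 = -4)
1/(j(-99, E) + V(-30, A(-4))) = 1/(-99 + (27*(-4) + 94*(-30))) = 1/(-99 + (-108 - 2820)) = 1/(-99 - 2928) = 1/(-3027) = -1/3027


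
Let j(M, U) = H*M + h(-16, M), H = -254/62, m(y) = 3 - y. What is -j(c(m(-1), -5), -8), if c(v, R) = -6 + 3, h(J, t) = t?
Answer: -288/31 ≈ -9.2903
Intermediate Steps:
H = -127/31 (H = -254*1/62 = -127/31 ≈ -4.0968)
c(v, R) = -3
j(M, U) = -96*M/31 (j(M, U) = -127*M/31 + M = -96*M/31)
-j(c(m(-1), -5), -8) = -(-96)*(-3)/31 = -1*288/31 = -288/31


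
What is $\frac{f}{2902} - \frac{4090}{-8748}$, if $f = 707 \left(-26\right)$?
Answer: $- \frac{37234139}{6346674} \approx -5.8667$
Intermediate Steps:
$f = -18382$
$\frac{f}{2902} - \frac{4090}{-8748} = - \frac{18382}{2902} - \frac{4090}{-8748} = \left(-18382\right) \frac{1}{2902} - - \frac{2045}{4374} = - \frac{9191}{1451} + \frac{2045}{4374} = - \frac{37234139}{6346674}$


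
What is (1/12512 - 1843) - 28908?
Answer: -384756511/12512 ≈ -30751.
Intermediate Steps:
(1/12512 - 1843) - 28908 = -23059615/12512 - 28908 = -384756511/12512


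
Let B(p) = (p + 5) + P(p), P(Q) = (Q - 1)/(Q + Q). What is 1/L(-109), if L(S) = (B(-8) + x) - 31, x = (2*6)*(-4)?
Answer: -16/1303 ≈ -0.012279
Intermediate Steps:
P(Q) = (-1 + Q)/(2*Q) (P(Q) = (-1 + Q)/((2*Q)) = (-1 + Q)*(1/(2*Q)) = (-1 + Q)/(2*Q))
B(p) = 5 + p + (-1 + p)/(2*p) (B(p) = (p + 5) + (-1 + p)/(2*p) = (5 + p) + (-1 + p)/(2*p) = 5 + p + (-1 + p)/(2*p))
x = -48 (x = 12*(-4) = -48)
L(S) = -1303/16 (L(S) = ((11/2 - 8 - ½/(-8)) - 48) - 31 = ((11/2 - 8 - ½*(-⅛)) - 48) - 31 = ((11/2 - 8 + 1/16) - 48) - 31 = (-39/16 - 48) - 31 = -807/16 - 31 = -1303/16)
1/L(-109) = 1/(-1303/16) = -16/1303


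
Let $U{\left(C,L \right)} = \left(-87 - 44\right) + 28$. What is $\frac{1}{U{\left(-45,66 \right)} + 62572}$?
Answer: $\frac{1}{62469} \approx 1.6008 \cdot 10^{-5}$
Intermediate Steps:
$U{\left(C,L \right)} = -103$ ($U{\left(C,L \right)} = -131 + 28 = -103$)
$\frac{1}{U{\left(-45,66 \right)} + 62572} = \frac{1}{-103 + 62572} = \frac{1}{62469}$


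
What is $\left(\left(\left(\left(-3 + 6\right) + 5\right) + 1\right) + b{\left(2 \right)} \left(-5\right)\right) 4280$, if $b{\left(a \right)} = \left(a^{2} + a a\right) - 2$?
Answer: $-89880$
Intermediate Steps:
$b{\left(a \right)} = -2 + 2 a^{2}$ ($b{\left(a \right)} = \left(a^{2} + a^{2}\right) - 2 = 2 a^{2} - 2 = -2 + 2 a^{2}$)
$\left(\left(\left(\left(-3 + 6\right) + 5\right) + 1\right) + b{\left(2 \right)} \left(-5\right)\right) 4280 = \left(\left(\left(\left(-3 + 6\right) + 5\right) + 1\right) + \left(-2 + 2 \cdot 2^{2}\right) \left(-5\right)\right) 4280 = \left(\left(\left(3 + 5\right) + 1\right) + \left(-2 + 2 \cdot 4\right) \left(-5\right)\right) 4280 = \left(\left(8 + 1\right) + \left(-2 + 8\right) \left(-5\right)\right) 4280 = \left(9 + 6 \left(-5\right)\right) 4280 = \left(9 - 30\right) 4280 = \left(-21\right) 4280 = -89880$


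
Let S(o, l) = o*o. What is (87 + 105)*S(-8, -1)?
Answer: 12288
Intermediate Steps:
S(o, l) = o**2
(87 + 105)*S(-8, -1) = (87 + 105)*(-8)**2 = 192*64 = 12288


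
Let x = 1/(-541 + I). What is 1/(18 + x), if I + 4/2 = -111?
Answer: 654/11771 ≈ 0.055560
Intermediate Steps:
I = -113 (I = -2 - 111 = -113)
x = -1/654 (x = 1/(-541 - 113) = 1/(-654) = -1/654 ≈ -0.0015291)
1/(18 + x) = 1/(18 - 1/654) = 1/(11771/654) = 654/11771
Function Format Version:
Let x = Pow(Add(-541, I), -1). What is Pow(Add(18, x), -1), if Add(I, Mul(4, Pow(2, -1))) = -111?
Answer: Rational(654, 11771) ≈ 0.055560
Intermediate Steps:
I = -113 (I = Add(-2, -111) = -113)
x = Rational(-1, 654) (x = Pow(Add(-541, -113), -1) = Pow(-654, -1) = Rational(-1, 654) ≈ -0.0015291)
Pow(Add(18, x), -1) = Pow(Add(18, Rational(-1, 654)), -1) = Pow(Rational(11771, 654), -1) = Rational(654, 11771)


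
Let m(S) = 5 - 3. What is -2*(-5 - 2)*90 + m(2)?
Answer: 1262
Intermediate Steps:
m(S) = 2
-2*(-5 - 2)*90 + m(2) = -2*(-5 - 2)*90 + 2 = -2*(-7)*90 + 2 = 14*90 + 2 = 1260 + 2 = 1262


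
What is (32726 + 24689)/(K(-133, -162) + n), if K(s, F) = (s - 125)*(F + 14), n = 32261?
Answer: 11483/14089 ≈ 0.81503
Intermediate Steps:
K(s, F) = (-125 + s)*(14 + F)
(32726 + 24689)/(K(-133, -162) + n) = (32726 + 24689)/((-1750 - 125*(-162) + 14*(-133) - 162*(-133)) + 32261) = 57415/((-1750 + 20250 - 1862 + 21546) + 32261) = 57415/(38184 + 32261) = 57415/70445 = 57415*(1/70445) = 11483/14089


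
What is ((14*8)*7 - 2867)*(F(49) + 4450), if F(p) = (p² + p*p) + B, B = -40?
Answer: -19188596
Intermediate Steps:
F(p) = -40 + 2*p² (F(p) = (p² + p*p) - 40 = (p² + p²) - 40 = 2*p² - 40 = -40 + 2*p²)
((14*8)*7 - 2867)*(F(49) + 4450) = ((14*8)*7 - 2867)*((-40 + 2*49²) + 4450) = (112*7 - 2867)*((-40 + 2*2401) + 4450) = (784 - 2867)*((-40 + 4802) + 4450) = -2083*(4762 + 4450) = -2083*9212 = -19188596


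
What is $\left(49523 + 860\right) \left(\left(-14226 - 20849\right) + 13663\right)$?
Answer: $-1078800796$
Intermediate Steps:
$\left(49523 + 860\right) \left(\left(-14226 - 20849\right) + 13663\right) = 50383 \left(-35075 + 13663\right) = 50383 \left(-21412\right) = -1078800796$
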